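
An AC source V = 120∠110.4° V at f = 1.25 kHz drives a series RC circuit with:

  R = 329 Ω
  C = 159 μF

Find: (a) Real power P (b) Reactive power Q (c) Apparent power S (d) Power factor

Step 1 — Angular frequency: ω = 2π·f = 2π·1250 = 7854 rad/s.
Step 2 — Component impedances:
  R: Z = R = 329 Ω
  C: Z = 1/(jωC) = -j/(ω·C) = 0 - j0.8008 Ω
Step 3 — Series combination: Z_total = R + C = 329 - j0.8008 Ω = 329∠-0.1° Ω.
Step 4 — Source phasor: V = 120∠110.4° V = -41.83 + j112.5 V.
Step 5 — Current: I = V / Z = -0.128 + j0.3416 A = 0.3647∠110.5° A.
Step 6 — Complex power: S = V·I* = 43.77 - j0.1065 VA.
Step 7 — Real power: P = Re(S) = 43.77 W.
Step 8 — Reactive power: Q = Im(S) = -0.1065 VAR.
Step 9 — Apparent power: |S| = 43.77 VA.
Step 10 — Power factor: PF = P/|S| = 1 (leading).

(a) P = 43.77 W  (b) Q = -0.1065 VAR  (c) S = 43.77 VA  (d) PF = 1 (leading)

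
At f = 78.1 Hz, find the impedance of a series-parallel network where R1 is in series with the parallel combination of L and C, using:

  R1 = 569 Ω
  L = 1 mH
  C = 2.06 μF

Step 1 — Angular frequency: ω = 2π·f = 2π·78.1 = 490.7 rad/s.
Step 2 — Component impedances:
  R1: Z = R = 569 Ω
  L: Z = jωL = j·490.7·0.001 = 0 + j0.4907 Ω
  C: Z = 1/(jωC) = -j/(ω·C) = 0 - j989.2 Ω
Step 3 — Parallel branch: L || C = 1/(1/L + 1/C) = 0 + j0.491 Ω.
Step 4 — Series with R1: Z_total = R1 + (L || C) = 569 + j0.491 Ω = 569∠0.0° Ω.

Z = 569 + j0.491 Ω = 569∠0.0° Ω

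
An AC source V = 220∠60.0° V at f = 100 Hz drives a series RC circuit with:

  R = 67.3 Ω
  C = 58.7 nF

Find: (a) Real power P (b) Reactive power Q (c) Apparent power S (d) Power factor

Step 1 — Angular frequency: ω = 2π·f = 2π·100 = 628.3 rad/s.
Step 2 — Component impedances:
  R: Z = R = 67.3 Ω
  C: Z = 1/(jωC) = -j/(ω·C) = 0 - j2.711e+04 Ω
Step 3 — Series combination: Z_total = R + C = 67.3 - j2.711e+04 Ω = 2.711e+04∠-89.9° Ω.
Step 4 — Source phasor: V = 220∠60.0° V = 110 + j190.5 V.
Step 5 — Current: I = V / Z = -0.007017 + j0.004074 A = 0.008114∠149.9° A.
Step 6 — Complex power: S = V·I* = 0.004431 - j1.785 VA.
Step 7 — Real power: P = Re(S) = 0.004431 W.
Step 8 — Reactive power: Q = Im(S) = -1.785 VAR.
Step 9 — Apparent power: |S| = 1.785 VA.
Step 10 — Power factor: PF = P/|S| = 0.002482 (leading).

(a) P = 0.004431 W  (b) Q = -1.785 VAR  (c) S = 1.785 VA  (d) PF = 0.002482 (leading)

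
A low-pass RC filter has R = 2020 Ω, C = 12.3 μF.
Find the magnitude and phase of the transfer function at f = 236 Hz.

Step 1 — Angular frequency: ω = 2π·236 = 1483 rad/s.
Step 2 — Transfer function: H(jω) = 1/(1 + jωRC).
Step 3 — Denominator: 1 + jωRC = 1 + j·1483·2020·1.23e-05 = 1 + j36.84.
Step 4 — H = 0.0007362 - j0.02712.
Step 5 — Magnitude: |H| = 0.02713 (-31.3 dB); phase: φ = -88.4°.

|H| = 0.02713 (-31.3 dB), φ = -88.4°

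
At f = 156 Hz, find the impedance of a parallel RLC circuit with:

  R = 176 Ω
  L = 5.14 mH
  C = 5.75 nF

Step 1 — Angular frequency: ω = 2π·f = 2π·156 = 980.2 rad/s.
Step 2 — Component impedances:
  R: Z = R = 176 Ω
  L: Z = jωL = j·980.2·0.00514 = 0 + j5.038 Ω
  C: Z = 1/(jωC) = -j/(ω·C) = 0 - j1.774e+05 Ω
Step 3 — Parallel combination: 1/Z_total = 1/R + 1/L + 1/C; Z_total = 0.1441 + j5.034 Ω = 5.036∠88.4° Ω.

Z = 0.1441 + j5.034 Ω = 5.036∠88.4° Ω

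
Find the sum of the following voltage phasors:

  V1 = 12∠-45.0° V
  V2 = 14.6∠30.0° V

Step 1 — Convert each phasor to rectangular form:
  V1 = 12·(cos(-45.0°) + j·sin(-45.0°)) = 8.485 - j8.485 V
  V2 = 14.6·(cos(30.0°) + j·sin(30.0°)) = 12.64 + j7.3 V
Step 2 — Sum components: V_total = 21.13 - j1.185 V.
Step 3 — Convert to polar: |V_total| = 21.16 V, ∠V_total = -3.2°.

V_total = 21.16∠-3.2° V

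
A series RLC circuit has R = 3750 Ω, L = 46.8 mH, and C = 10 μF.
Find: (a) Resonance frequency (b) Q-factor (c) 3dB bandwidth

Step 1 — Resonance condition Im(Z)=0 gives ω₀ = 1/√(LC).
Step 2 — ω₀ = 1/√(0.0468·1e-05) = 1462 rad/s.
Step 3 — f₀ = ω₀/(2π) = 232.6 Hz.
Step 4 — Series Q: Q = ω₀L/R = 1462·0.0468/3750 = 0.01824.
Step 5 — 3dB bandwidth: Δω = ω₀/Q = 8.013e+04 rad/s; BW = Δω/(2π) = 1.275e+04 Hz.

(a) f₀ = 232.6 Hz  (b) Q = 0.01824  (c) BW = 1.275e+04 Hz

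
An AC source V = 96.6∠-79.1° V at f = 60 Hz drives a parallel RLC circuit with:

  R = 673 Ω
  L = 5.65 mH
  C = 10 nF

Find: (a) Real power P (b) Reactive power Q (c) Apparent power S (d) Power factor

Step 1 — Angular frequency: ω = 2π·f = 2π·60 = 377 rad/s.
Step 2 — Component impedances:
  R: Z = R = 673 Ω
  L: Z = jωL = j·377·0.00565 = 0 + j2.13 Ω
  C: Z = 1/(jωC) = -j/(ω·C) = 0 - j2.653e+05 Ω
Step 3 — Parallel combination: 1/Z_total = 1/R + 1/L + 1/C; Z_total = 0.006741 + j2.13 Ω = 2.13∠89.8° Ω.
Step 4 — Source phasor: V = 96.6∠-79.1° V = 18.27 - j94.86 V.
Step 5 — Current: I = V / Z = -44.51 - j8.717 A = 45.35∠-168.9° A.
Step 6 — Complex power: S = V·I* = 13.87 + j4381 VA.
Step 7 — Real power: P = Re(S) = 13.87 W.
Step 8 — Reactive power: Q = Im(S) = 4381 VAR.
Step 9 — Apparent power: |S| = 4381 VA.
Step 10 — Power factor: PF = P/|S| = 0.003165 (lagging).

(a) P = 13.87 W  (b) Q = 4381 VAR  (c) S = 4381 VA  (d) PF = 0.003165 (lagging)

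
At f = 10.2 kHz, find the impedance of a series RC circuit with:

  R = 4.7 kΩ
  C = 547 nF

Step 1 — Angular frequency: ω = 2π·f = 2π·1.02e+04 = 6.409e+04 rad/s.
Step 2 — Component impedances:
  R: Z = R = 4700 Ω
  C: Z = 1/(jωC) = -j/(ω·C) = 0 - j28.53 Ω
Step 3 — Series combination: Z_total = R + C = 4700 - j28.53 Ω = 4700∠-0.3° Ω.

Z = 4700 - j28.53 Ω = 4700∠-0.3° Ω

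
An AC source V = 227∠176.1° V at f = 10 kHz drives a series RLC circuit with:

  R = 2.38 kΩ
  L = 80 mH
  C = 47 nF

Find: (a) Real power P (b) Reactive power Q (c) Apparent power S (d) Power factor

Step 1 — Angular frequency: ω = 2π·f = 2π·1e+04 = 6.283e+04 rad/s.
Step 2 — Component impedances:
  R: Z = R = 2380 Ω
  L: Z = jωL = j·6.283e+04·0.08 = 0 + j5027 Ω
  C: Z = 1/(jωC) = -j/(ω·C) = 0 - j338.6 Ω
Step 3 — Series combination: Z_total = R + L + C = 2380 + j4688 Ω = 5257∠63.1° Ω.
Step 4 — Source phasor: V = 227∠176.1° V = -226.5 + j15.44 V.
Step 5 — Current: I = V / Z = -0.01688 + j0.03974 A = 0.04318∠113.0° A.
Step 6 — Complex power: S = V·I* = 4.437 + j8.739 VA.
Step 7 — Real power: P = Re(S) = 4.437 W.
Step 8 — Reactive power: Q = Im(S) = 8.739 VAR.
Step 9 — Apparent power: |S| = 9.801 VA.
Step 10 — Power factor: PF = P/|S| = 0.4527 (lagging).

(a) P = 4.437 W  (b) Q = 8.739 VAR  (c) S = 9.801 VA  (d) PF = 0.4527 (lagging)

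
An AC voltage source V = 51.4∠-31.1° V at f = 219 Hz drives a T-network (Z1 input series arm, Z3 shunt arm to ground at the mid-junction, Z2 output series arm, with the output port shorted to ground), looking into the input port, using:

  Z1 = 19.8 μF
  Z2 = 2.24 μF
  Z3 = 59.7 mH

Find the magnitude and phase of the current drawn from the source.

Step 1 — Angular frequency: ω = 2π·f = 2π·219 = 1376 rad/s.
Step 2 — Component impedances:
  Z1: Z = 1/(jωC) = -j/(ω·C) = 0 - j36.7 Ω
  Z2: Z = 1/(jωC) = -j/(ω·C) = 0 - j324.4 Ω
  Z3: Z = jωL = j·1376·0.0597 = 0 + j82.15 Ω
Step 3 — With the output port shorted to ground, the output series arm Z2 runs from the junction to ground; the shunt arm Z3 also runs from the junction to ground. They appear in parallel: Z3 || Z2 = 0 + j110 Ω.
Step 4 — Series with input arm Z1: Z_in = Z1 + (Z3 || Z2) = 0 + j73.3 Ω = 73.3∠90.0° Ω.
Step 5 — Source phasor: V = 51.4∠-31.1° V = 44.01 - j26.55 V.
Step 6 — Ohm's law: I = V / Z_total = (44.01 - j26.55) / (0 + j73.3) = -0.3622 - j0.6005 A.
Step 7 — Convert to polar: |I| = 0.7013 A, ∠I = -121.1°.

I = 0.7013∠-121.1° A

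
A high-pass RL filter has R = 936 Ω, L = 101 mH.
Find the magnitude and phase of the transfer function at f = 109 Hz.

Step 1 — Angular frequency: ω = 2π·109 = 684.9 rad/s.
Step 2 — Transfer function: H(jω) = jωL/(R + jωL).
Step 3 — Numerator jωL = j·69.17; denominator R + jωL = 936 + j69.17.
Step 4 — H = 0.005432 + j0.0735.
Step 5 — Magnitude: |H| = 0.0737 (-22.7 dB); phase: φ = 85.8°.

|H| = 0.0737 (-22.7 dB), φ = 85.8°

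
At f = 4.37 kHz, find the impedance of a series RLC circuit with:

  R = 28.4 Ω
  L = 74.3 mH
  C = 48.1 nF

Step 1 — Angular frequency: ω = 2π·f = 2π·4370 = 2.746e+04 rad/s.
Step 2 — Component impedances:
  R: Z = R = 28.4 Ω
  L: Z = jωL = j·2.746e+04·0.0743 = 0 + j2040 Ω
  C: Z = 1/(jωC) = -j/(ω·C) = 0 - j757.2 Ω
Step 3 — Series combination: Z_total = R + L + C = 28.4 + j1283 Ω = 1283∠88.7° Ω.

Z = 28.4 + j1283 Ω = 1283∠88.7° Ω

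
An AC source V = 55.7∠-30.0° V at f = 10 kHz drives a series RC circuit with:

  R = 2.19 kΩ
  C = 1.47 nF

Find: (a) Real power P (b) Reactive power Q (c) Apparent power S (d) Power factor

Step 1 — Angular frequency: ω = 2π·f = 2π·1e+04 = 6.283e+04 rad/s.
Step 2 — Component impedances:
  R: Z = R = 2190 Ω
  C: Z = 1/(jωC) = -j/(ω·C) = 0 - j1.083e+04 Ω
Step 3 — Series combination: Z_total = R + C = 2190 - j1.083e+04 Ω = 1.105e+04∠-78.6° Ω.
Step 4 — Source phasor: V = 55.7∠-30.0° V = 48.24 - j27.85 V.
Step 5 — Current: I = V / Z = 0.003337 + j0.00378 A = 0.005042∠48.6° A.
Step 6 — Complex power: S = V·I* = 0.05568 - j0.2753 VA.
Step 7 — Real power: P = Re(S) = 0.05568 W.
Step 8 — Reactive power: Q = Im(S) = -0.2753 VAR.
Step 9 — Apparent power: |S| = 0.2809 VA.
Step 10 — Power factor: PF = P/|S| = 0.1983 (leading).

(a) P = 0.05568 W  (b) Q = -0.2753 VAR  (c) S = 0.2809 VA  (d) PF = 0.1983 (leading)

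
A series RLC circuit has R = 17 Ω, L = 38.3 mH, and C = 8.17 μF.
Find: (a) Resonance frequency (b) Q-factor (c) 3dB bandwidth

Step 1 — Resonance condition Im(Z)=0 gives ω₀ = 1/√(LC).
Step 2 — ω₀ = 1/√(0.0383·8.17e-06) = 1788 rad/s.
Step 3 — f₀ = ω₀/(2π) = 284.5 Hz.
Step 4 — Series Q: Q = ω₀L/R = 1788·0.0383/17 = 4.028.
Step 5 — 3dB bandwidth: Δω = ω₀/Q = 443.9 rad/s; BW = Δω/(2π) = 70.64 Hz.

(a) f₀ = 284.5 Hz  (b) Q = 4.028  (c) BW = 70.64 Hz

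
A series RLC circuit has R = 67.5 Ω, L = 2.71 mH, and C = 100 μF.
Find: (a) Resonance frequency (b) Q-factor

Step 1 — Resonance condition Im(Z)=0 gives ω₀ = 1/√(LC).
Step 2 — ω₀ = 1/√(0.00271·0.0001) = 1921 rad/s.
Step 3 — f₀ = ω₀/(2π) = 305.7 Hz.
Step 4 — Series Q: Q = ω₀L/R = 1921·0.00271/67.5 = 0.07712.

(a) f₀ = 305.7 Hz  (b) Q = 0.07712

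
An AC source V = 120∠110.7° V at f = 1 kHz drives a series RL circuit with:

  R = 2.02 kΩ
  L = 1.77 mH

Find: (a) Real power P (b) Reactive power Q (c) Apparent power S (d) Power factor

Step 1 — Angular frequency: ω = 2π·f = 2π·1000 = 6283 rad/s.
Step 2 — Component impedances:
  R: Z = R = 2020 Ω
  L: Z = jωL = j·6283·0.00177 = 0 + j11.12 Ω
Step 3 — Series combination: Z_total = R + L = 2020 + j11.12 Ω = 2020∠0.3° Ω.
Step 4 — Source phasor: V = 120∠110.7° V = -42.42 + j112.3 V.
Step 5 — Current: I = V / Z = -0.02069 + j0.05568 A = 0.05941∠110.4° A.
Step 6 — Complex power: S = V·I* = 7.128 + j0.03925 VA.
Step 7 — Real power: P = Re(S) = 7.128 W.
Step 8 — Reactive power: Q = Im(S) = 0.03925 VAR.
Step 9 — Apparent power: |S| = 7.129 VA.
Step 10 — Power factor: PF = P/|S| = 1 (lagging).

(a) P = 7.128 W  (b) Q = 0.03925 VAR  (c) S = 7.129 VA  (d) PF = 1 (lagging)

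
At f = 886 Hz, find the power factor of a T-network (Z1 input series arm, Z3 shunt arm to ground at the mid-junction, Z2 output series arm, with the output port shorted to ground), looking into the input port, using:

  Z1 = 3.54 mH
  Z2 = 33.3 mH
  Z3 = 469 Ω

Step 1 — Angular frequency: ω = 2π·f = 2π·886 = 5567 rad/s.
Step 2 — Component impedances:
  Z1: Z = jωL = j·5567·0.00354 = 0 + j19.71 Ω
  Z2: Z = jωL = j·5567·0.0333 = 0 + j185.4 Ω
  Z3: Z = R = 469 Ω
Step 3 — With the output port shorted to ground, the output series arm Z2 runs from the junction to ground; the shunt arm Z3 also runs from the junction to ground. They appear in parallel: Z3 || Z2 = 63.37 + j160.3 Ω.
Step 4 — Series with input arm Z1: Z_in = Z1 + (Z3 || Z2) = 63.37 + j180 Ω = 190.9∠70.6° Ω.
Step 5 — Power factor: PF = cos(φ) = Re(Z)/|Z| = 63.37/190.9 = 0.332.
Step 6 — Type: Im(Z) = 180 ⇒ lagging (phase φ = 70.6°).

PF = 0.332 (lagging, φ = 70.6°)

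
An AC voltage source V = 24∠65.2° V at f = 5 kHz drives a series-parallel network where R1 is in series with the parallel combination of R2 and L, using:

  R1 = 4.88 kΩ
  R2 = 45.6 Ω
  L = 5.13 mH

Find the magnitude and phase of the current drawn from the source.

Step 1 — Angular frequency: ω = 2π·f = 2π·5000 = 3.142e+04 rad/s.
Step 2 — Component impedances:
  R1: Z = R = 4880 Ω
  R2: Z = R = 45.6 Ω
  L: Z = jωL = j·3.142e+04·0.00513 = 0 + j161.2 Ω
Step 3 — Parallel branch: R2 || L = 1/(1/R2 + 1/L) = 42.22 + j11.95 Ω.
Step 4 — Series with R1: Z_total = R1 + (R2 || L) = 4922 + j11.95 Ω = 4922∠0.1° Ω.
Step 5 — Source phasor: V = 24∠65.2° V = 10.07 + j21.79 V.
Step 6 — Ohm's law: I = V / Z_total = (10.07 + j21.79) / (4922 + j11.95) = 0.002056 + j0.004421 A.
Step 7 — Convert to polar: |I| = 0.004876 A, ∠I = 65.1°.

I = 0.004876∠65.1° A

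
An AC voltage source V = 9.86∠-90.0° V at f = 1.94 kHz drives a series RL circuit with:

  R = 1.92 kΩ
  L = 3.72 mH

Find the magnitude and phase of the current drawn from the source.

Step 1 — Angular frequency: ω = 2π·f = 2π·1940 = 1.219e+04 rad/s.
Step 2 — Component impedances:
  R: Z = R = 1920 Ω
  L: Z = jωL = j·1.219e+04·0.00372 = 0 + j45.34 Ω
Step 3 — Series combination: Z_total = R + L = 1920 + j45.34 Ω = 1921∠1.4° Ω.
Step 4 — Source phasor: V = 9.86∠-90.0° V = 0 - j9.86 V.
Step 5 — Ohm's law: I = V / Z_total = (0 - j9.86) / (1920 + j45.34) = -0.0001212 - j0.005133 A.
Step 6 — Convert to polar: |I| = 0.005134 A, ∠I = -91.4°.

I = 0.005134∠-91.4° A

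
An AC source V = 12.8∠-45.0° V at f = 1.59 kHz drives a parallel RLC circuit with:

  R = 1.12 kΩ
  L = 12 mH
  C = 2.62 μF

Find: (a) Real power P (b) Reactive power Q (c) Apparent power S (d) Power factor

Step 1 — Angular frequency: ω = 2π·f = 2π·1590 = 9990 rad/s.
Step 2 — Component impedances:
  R: Z = R = 1120 Ω
  L: Z = jωL = j·9990·0.012 = 0 + j119.9 Ω
  C: Z = 1/(jωC) = -j/(ω·C) = 0 - j38.21 Ω
Step 3 — Parallel combination: 1/Z_total = 1/R + 1/L + 1/C; Z_total = 2.801 - j55.94 Ω = 56.01∠-87.1° Ω.
Step 4 — Source phasor: V = 12.8∠-45.0° V = 9.051 - j9.051 V.
Step 5 — Current: I = V / Z = 0.1695 + j0.1533 A = 0.2285∠42.1° A.
Step 6 — Complex power: S = V·I* = 0.1463 - j2.922 VA.
Step 7 — Real power: P = Re(S) = 0.1463 W.
Step 8 — Reactive power: Q = Im(S) = -2.922 VAR.
Step 9 — Apparent power: |S| = 2.925 VA.
Step 10 — Power factor: PF = P/|S| = 0.05 (leading).

(a) P = 0.1463 W  (b) Q = -2.922 VAR  (c) S = 2.925 VA  (d) PF = 0.05 (leading)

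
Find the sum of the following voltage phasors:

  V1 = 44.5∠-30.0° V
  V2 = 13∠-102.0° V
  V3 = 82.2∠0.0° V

Step 1 — Convert each phasor to rectangular form:
  V1 = 44.5·(cos(-30.0°) + j·sin(-30.0°)) = 38.54 - j22.25 V
  V2 = 13·(cos(-102.0°) + j·sin(-102.0°)) = -2.703 - j12.72 V
  V3 = 82.2·(cos(0.0°) + j·sin(0.0°)) = 82.2 V
Step 2 — Sum components: V_total = 118 - j34.97 V.
Step 3 — Convert to polar: |V_total| = 123.1 V, ∠V_total = -16.5°.

V_total = 123.1∠-16.5° V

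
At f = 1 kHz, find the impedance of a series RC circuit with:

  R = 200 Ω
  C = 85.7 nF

Step 1 — Angular frequency: ω = 2π·f = 2π·1000 = 6283 rad/s.
Step 2 — Component impedances:
  R: Z = R = 200 Ω
  C: Z = 1/(jωC) = -j/(ω·C) = 0 - j1857 Ω
Step 3 — Series combination: Z_total = R + C = 200 - j1857 Ω = 1868∠-83.9° Ω.

Z = 200 - j1857 Ω = 1868∠-83.9° Ω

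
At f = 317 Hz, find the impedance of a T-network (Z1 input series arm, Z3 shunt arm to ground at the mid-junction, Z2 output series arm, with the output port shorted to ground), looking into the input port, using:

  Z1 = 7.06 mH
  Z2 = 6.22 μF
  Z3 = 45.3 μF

Step 1 — Angular frequency: ω = 2π·f = 2π·317 = 1992 rad/s.
Step 2 — Component impedances:
  Z1: Z = jωL = j·1992·0.00706 = 0 + j14.06 Ω
  Z2: Z = 1/(jωC) = -j/(ω·C) = 0 - j80.72 Ω
  Z3: Z = 1/(jωC) = -j/(ω·C) = 0 - j11.08 Ω
Step 3 — With the output port shorted to ground, the output series arm Z2 runs from the junction to ground; the shunt arm Z3 also runs from the junction to ground. They appear in parallel: Z3 || Z2 = 0 - j9.745 Ω.
Step 4 — Series with input arm Z1: Z_in = Z1 + (Z3 || Z2) = 0 + j4.317 Ω = 4.317∠90.0° Ω.

Z = 0 + j4.317 Ω = 4.317∠90.0° Ω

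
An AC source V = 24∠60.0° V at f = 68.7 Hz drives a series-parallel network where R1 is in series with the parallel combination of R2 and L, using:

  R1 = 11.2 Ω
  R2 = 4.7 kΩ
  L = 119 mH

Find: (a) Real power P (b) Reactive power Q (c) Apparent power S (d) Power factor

Step 1 — Angular frequency: ω = 2π·f = 2π·68.7 = 431.7 rad/s.
Step 2 — Component impedances:
  R1: Z = R = 11.2 Ω
  R2: Z = R = 4700 Ω
  L: Z = jωL = j·431.7·0.119 = 0 + j51.37 Ω
Step 3 — Parallel branch: R2 || L = 1/(1/R2 + 1/L) = 0.5613 + j51.36 Ω.
Step 4 — Series with R1: Z_total = R1 + (R2 || L) = 11.76 + j51.36 Ω = 52.69∠77.1° Ω.
Step 5 — Source phasor: V = 24∠60.0° V = 12 + j20.78 V.
Step 6 — Current: I = V / Z = 0.4354 - j0.1339 A = 0.4555∠-17.1° A.
Step 7 — Complex power: S = V·I* = 2.44 + j10.66 VA.
Step 8 — Real power: P = Re(S) = 2.44 W.
Step 9 — Reactive power: Q = Im(S) = 10.66 VAR.
Step 10 — Apparent power: |S| = 10.93 VA.
Step 11 — Power factor: PF = P/|S| = 0.2232 (lagging).

(a) P = 2.44 W  (b) Q = 10.66 VAR  (c) S = 10.93 VA  (d) PF = 0.2232 (lagging)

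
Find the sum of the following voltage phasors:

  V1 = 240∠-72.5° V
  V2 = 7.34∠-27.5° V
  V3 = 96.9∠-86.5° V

Step 1 — Convert each phasor to rectangular form:
  V1 = 240·(cos(-72.5°) + j·sin(-72.5°)) = 72.17 - j228.9 V
  V2 = 7.34·(cos(-27.5°) + j·sin(-27.5°)) = 6.511 - j3.389 V
  V3 = 96.9·(cos(-86.5°) + j·sin(-86.5°)) = 5.916 - j96.72 V
Step 2 — Sum components: V_total = 84.6 - j329 V.
Step 3 — Convert to polar: |V_total| = 339.7 V, ∠V_total = -75.6°.

V_total = 339.7∠-75.6° V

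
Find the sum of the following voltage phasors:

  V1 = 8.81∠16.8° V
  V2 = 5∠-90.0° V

Step 1 — Convert each phasor to rectangular form:
  V1 = 8.81·(cos(16.8°) + j·sin(16.8°)) = 8.434 + j2.546 V
  V2 = 5·(cos(-90.0°) + j·sin(-90.0°)) = 0 - j5 V
Step 2 — Sum components: V_total = 8.434 - j2.454 V.
Step 3 — Convert to polar: |V_total| = 8.784 V, ∠V_total = -16.2°.

V_total = 8.784∠-16.2° V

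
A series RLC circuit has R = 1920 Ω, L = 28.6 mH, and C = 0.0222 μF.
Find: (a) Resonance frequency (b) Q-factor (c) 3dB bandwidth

Step 1 — Resonance: ω₀ = 1/√(LC) = 1/√(0.0286·2.22e-08) = 3.969e+04 rad/s.
Step 2 — f₀ = ω₀/(2π) = 6316 Hz.
Step 3 — Series Q: Q = ω₀L/R = 3.969e+04·0.0286/1920 = 0.5912.
Step 4 — Bandwidth: Δω = ω₀/Q = 6.713e+04 rad/s; BW = Δω/(2π) = 1.068e+04 Hz.

(a) f₀ = 6316 Hz  (b) Q = 0.5912  (c) BW = 1.068e+04 Hz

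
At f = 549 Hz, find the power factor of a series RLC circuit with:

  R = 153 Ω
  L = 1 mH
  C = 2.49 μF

Step 1 — Angular frequency: ω = 2π·f = 2π·549 = 3449 rad/s.
Step 2 — Component impedances:
  R: Z = R = 153 Ω
  L: Z = jωL = j·3449·0.001 = 0 + j3.449 Ω
  C: Z = 1/(jωC) = -j/(ω·C) = 0 - j116.4 Ω
Step 3 — Series combination: Z_total = R + L + C = 153 - j113 Ω = 190.2∠-36.4° Ω.
Step 4 — Power factor: PF = cos(φ) = Re(Z)/|Z| = 153/190.19 = 0.8045.
Step 5 — Type: Im(Z) = -113 ⇒ leading (phase φ = -36.4°).

PF = 0.8045 (leading, φ = -36.4°)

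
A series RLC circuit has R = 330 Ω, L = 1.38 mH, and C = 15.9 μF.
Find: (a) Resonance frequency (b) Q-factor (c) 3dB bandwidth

Step 1 — Resonance condition Im(Z)=0 gives ω₀ = 1/√(LC).
Step 2 — ω₀ = 1/√(0.00138·1.59e-05) = 6751 rad/s.
Step 3 — f₀ = ω₀/(2π) = 1074 Hz.
Step 4 — Series Q: Q = ω₀L/R = 6751·0.00138/330 = 0.02823.
Step 5 — 3dB bandwidth: Δω = ω₀/Q = 2.391e+05 rad/s; BW = Δω/(2π) = 3.806e+04 Hz.

(a) f₀ = 1074 Hz  (b) Q = 0.02823  (c) BW = 3.806e+04 Hz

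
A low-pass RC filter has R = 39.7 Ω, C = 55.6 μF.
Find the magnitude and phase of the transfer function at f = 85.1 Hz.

Step 1 — Angular frequency: ω = 2π·85.1 = 534.7 rad/s.
Step 2 — Transfer function: H(jω) = 1/(1 + jωRC).
Step 3 — Denominator: 1 + jωRC = 1 + j·534.7·39.7·5.56e-05 = 1 + j1.18.
Step 4 — H = 0.4179 - j0.4932.
Step 5 — Magnitude: |H| = 0.6464 (-3.8 dB); phase: φ = -49.7°.

|H| = 0.6464 (-3.8 dB), φ = -49.7°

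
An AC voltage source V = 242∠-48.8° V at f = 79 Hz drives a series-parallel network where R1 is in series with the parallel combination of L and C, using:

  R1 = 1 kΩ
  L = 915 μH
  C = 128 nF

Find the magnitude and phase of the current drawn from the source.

Step 1 — Angular frequency: ω = 2π·f = 2π·79 = 496.4 rad/s.
Step 2 — Component impedances:
  R1: Z = R = 1000 Ω
  L: Z = jωL = j·496.4·0.000915 = 0 + j0.4542 Ω
  C: Z = 1/(jωC) = -j/(ω·C) = 0 - j1.574e+04 Ω
Step 3 — Parallel branch: L || C = 1/(1/L + 1/C) = 0 + j0.4542 Ω.
Step 4 — Series with R1: Z_total = R1 + (L || C) = 1000 + j0.4542 Ω = 1000∠0.0° Ω.
Step 5 — Source phasor: V = 242∠-48.8° V = 159.4 - j182.1 V.
Step 6 — Ohm's law: I = V / Z_total = (159.4 - j182.1) / (1000 + j0.4542) = 0.1593 - j0.1822 A.
Step 7 — Convert to polar: |I| = 0.242 A, ∠I = -48.8°.

I = 0.242∠-48.8° A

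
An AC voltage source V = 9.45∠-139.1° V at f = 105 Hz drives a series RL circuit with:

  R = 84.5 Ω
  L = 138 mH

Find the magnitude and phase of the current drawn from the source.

Step 1 — Angular frequency: ω = 2π·f = 2π·105 = 659.7 rad/s.
Step 2 — Component impedances:
  R: Z = R = 84.5 Ω
  L: Z = jωL = j·659.7·0.138 = 0 + j91.04 Ω
Step 3 — Series combination: Z_total = R + L = 84.5 + j91.04 Ω = 124.2∠47.1° Ω.
Step 4 — Source phasor: V = 9.45∠-139.1° V = -7.143 - j6.187 V.
Step 5 — Ohm's law: I = V / Z_total = (-7.143 - j6.187) / (84.5 + j91.04) = -0.07563 + j0.008262 A.
Step 6 — Convert to polar: |I| = 0.07608 A, ∠I = 173.8°.

I = 0.07608∠173.8° A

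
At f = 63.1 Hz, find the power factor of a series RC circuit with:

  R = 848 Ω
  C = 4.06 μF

Step 1 — Angular frequency: ω = 2π·f = 2π·63.1 = 396.5 rad/s.
Step 2 — Component impedances:
  R: Z = R = 848 Ω
  C: Z = 1/(jωC) = -j/(ω·C) = 0 - j621.2 Ω
Step 3 — Series combination: Z_total = R + C = 848 - j621.2 Ω = 1051∠-36.2° Ω.
Step 4 — Power factor: PF = cos(φ) = Re(Z)/|Z| = 848/1051.2 = 0.8067.
Step 5 — Type: Im(Z) = -621.2 ⇒ leading (phase φ = -36.2°).

PF = 0.8067 (leading, φ = -36.2°)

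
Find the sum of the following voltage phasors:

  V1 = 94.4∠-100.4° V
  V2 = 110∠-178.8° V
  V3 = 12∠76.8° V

Step 1 — Convert each phasor to rectangular form:
  V1 = 94.4·(cos(-100.4°) + j·sin(-100.4°)) = -17.04 - j92.85 V
  V2 = 110·(cos(-178.8°) + j·sin(-178.8°)) = -110 - j2.304 V
  V3 = 12·(cos(76.8°) + j·sin(76.8°)) = 2.74 + j11.68 V
Step 2 — Sum components: V_total = -124.3 - j83.47 V.
Step 3 — Convert to polar: |V_total| = 149.7 V, ∠V_total = -146.1°.

V_total = 149.7∠-146.1° V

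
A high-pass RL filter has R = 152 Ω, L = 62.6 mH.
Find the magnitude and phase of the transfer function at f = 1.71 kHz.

Step 1 — Angular frequency: ω = 2π·1710 = 1.074e+04 rad/s.
Step 2 — Transfer function: H(jω) = jωL/(R + jωL).
Step 3 — Numerator jωL = j·672.6; denominator R + jωL = 152 + j672.6.
Step 4 — H = 0.9514 + j0.215.
Step 5 — Magnitude: |H| = 0.9754 (-0.2 dB); phase: φ = 12.7°.

|H| = 0.9754 (-0.2 dB), φ = 12.7°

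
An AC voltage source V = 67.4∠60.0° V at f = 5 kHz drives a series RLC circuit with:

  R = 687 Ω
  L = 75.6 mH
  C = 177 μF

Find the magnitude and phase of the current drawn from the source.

Step 1 — Angular frequency: ω = 2π·f = 2π·5000 = 3.142e+04 rad/s.
Step 2 — Component impedances:
  R: Z = R = 687 Ω
  L: Z = jωL = j·3.142e+04·0.0756 = 0 + j2375 Ω
  C: Z = 1/(jωC) = -j/(ω·C) = 0 - j0.1798 Ω
Step 3 — Series combination: Z_total = R + L + C = 687 + j2375 Ω = 2472∠73.9° Ω.
Step 4 — Source phasor: V = 67.4∠60.0° V = 33.7 + j58.37 V.
Step 5 — Ohm's law: I = V / Z_total = (33.7 + j58.37) / (687 + j2375) = 0.02647 - j0.006534 A.
Step 6 — Convert to polar: |I| = 0.02726 A, ∠I = -13.9°.

I = 0.02726∠-13.9° A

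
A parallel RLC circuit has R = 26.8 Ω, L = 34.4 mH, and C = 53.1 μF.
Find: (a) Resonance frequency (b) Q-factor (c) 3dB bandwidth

Step 1 — Resonance: ω₀ = 1/√(LC) = 1/√(0.0344·5.31e-05) = 739.9 rad/s.
Step 2 — f₀ = ω₀/(2π) = 117.8 Hz.
Step 3 — Parallel Q: Q = R/(ω₀L) = 26.8/(739.9·0.0344) = 1.053.
Step 4 — Bandwidth: Δω = ω₀/Q = 702.7 rad/s; BW = Δω/(2π) = 111.8 Hz.

(a) f₀ = 117.8 Hz  (b) Q = 1.053  (c) BW = 111.8 Hz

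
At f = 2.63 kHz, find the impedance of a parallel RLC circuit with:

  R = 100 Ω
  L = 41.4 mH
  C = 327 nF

Step 1 — Angular frequency: ω = 2π·f = 2π·2630 = 1.652e+04 rad/s.
Step 2 — Component impedances:
  R: Z = R = 100 Ω
  L: Z = jωL = j·1.652e+04·0.0414 = 0 + j684.1 Ω
  C: Z = 1/(jωC) = -j/(ω·C) = 0 - j185.1 Ω
Step 3 — Parallel combination: 1/Z_total = 1/R + 1/L + 1/C; Z_total = 86.55 - j34.12 Ω = 93.03∠-21.5° Ω.

Z = 86.55 - j34.12 Ω = 93.03∠-21.5° Ω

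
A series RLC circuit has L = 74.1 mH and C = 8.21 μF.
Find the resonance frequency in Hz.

Step 1 — Resonance condition Im(Z)=0 gives ω₀ = 1/√(LC).
Step 2 — ω₀ = 1/√(0.0741·8.21e-06) = 1282 rad/s.
Step 3 — f₀ = ω₀/(2π) = 204.1 Hz.

f₀ = 204.1 Hz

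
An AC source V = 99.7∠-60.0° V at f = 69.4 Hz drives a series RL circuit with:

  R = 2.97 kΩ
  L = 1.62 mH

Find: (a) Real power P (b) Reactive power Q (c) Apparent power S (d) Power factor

Step 1 — Angular frequency: ω = 2π·f = 2π·69.4 = 436.1 rad/s.
Step 2 — Component impedances:
  R: Z = R = 2970 Ω
  L: Z = jωL = j·436.1·0.00162 = 0 + j0.7064 Ω
Step 3 — Series combination: Z_total = R + L = 2970 + j0.7064 Ω = 2970∠0.0° Ω.
Step 4 — Source phasor: V = 99.7∠-60.0° V = 49.85 - j86.34 V.
Step 5 — Current: I = V / Z = 0.01678 - j0.02908 A = 0.03357∠-60.0° A.
Step 6 — Complex power: S = V·I* = 3.347 + j0.000796 VA.
Step 7 — Real power: P = Re(S) = 3.347 W.
Step 8 — Reactive power: Q = Im(S) = 0.000796 VAR.
Step 9 — Apparent power: |S| = 3.347 VA.
Step 10 — Power factor: PF = P/|S| = 1 (lagging).

(a) P = 3.347 W  (b) Q = 0.000796 VAR  (c) S = 3.347 VA  (d) PF = 1 (lagging)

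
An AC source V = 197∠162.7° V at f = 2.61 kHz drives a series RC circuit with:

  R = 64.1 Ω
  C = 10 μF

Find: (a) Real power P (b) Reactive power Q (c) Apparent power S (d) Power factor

Step 1 — Angular frequency: ω = 2π·f = 2π·2610 = 1.64e+04 rad/s.
Step 2 — Component impedances:
  R: Z = R = 64.1 Ω
  C: Z = 1/(jωC) = -j/(ω·C) = 0 - j6.098 Ω
Step 3 — Series combination: Z_total = R + C = 64.1 - j6.098 Ω = 64.39∠-5.4° Ω.
Step 4 — Source phasor: V = 197∠162.7° V = -188.1 + j58.58 V.
Step 5 — Current: I = V / Z = -2.994 + j0.6291 A = 3.06∠168.1° A.
Step 6 — Complex power: S = V·I* = 600 - j57.08 VA.
Step 7 — Real power: P = Re(S) = 600 W.
Step 8 — Reactive power: Q = Im(S) = -57.08 VAR.
Step 9 — Apparent power: |S| = 602.7 VA.
Step 10 — Power factor: PF = P/|S| = 0.9955 (leading).

(a) P = 600 W  (b) Q = -57.08 VAR  (c) S = 602.7 VA  (d) PF = 0.9955 (leading)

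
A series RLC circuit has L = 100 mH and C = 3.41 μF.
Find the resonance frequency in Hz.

Step 1 — Resonance condition Im(Z)=0 gives ω₀ = 1/√(LC).
Step 2 — ω₀ = 1/√(0.1·3.41e-06) = 1712 rad/s.
Step 3 — f₀ = ω₀/(2π) = 272.5 Hz.

f₀ = 272.5 Hz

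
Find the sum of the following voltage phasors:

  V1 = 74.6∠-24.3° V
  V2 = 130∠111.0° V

Step 1 — Convert each phasor to rectangular form:
  V1 = 74.6·(cos(-24.3°) + j·sin(-24.3°)) = 67.99 - j30.7 V
  V2 = 130·(cos(111.0°) + j·sin(111.0°)) = -46.59 + j121.4 V
Step 2 — Sum components: V_total = 21.4 + j90.67 V.
Step 3 — Convert to polar: |V_total| = 93.16 V, ∠V_total = 76.7°.

V_total = 93.16∠76.7° V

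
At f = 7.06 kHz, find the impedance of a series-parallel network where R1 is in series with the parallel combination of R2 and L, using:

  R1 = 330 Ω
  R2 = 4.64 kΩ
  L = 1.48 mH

Step 1 — Angular frequency: ω = 2π·f = 2π·7060 = 4.436e+04 rad/s.
Step 2 — Component impedances:
  R1: Z = R = 330 Ω
  R2: Z = R = 4640 Ω
  L: Z = jωL = j·4.436e+04·0.00148 = 0 + j65.65 Ω
Step 3 — Parallel branch: R2 || L = 1/(1/R2 + 1/L) = 0.9287 + j65.64 Ω.
Step 4 — Series with R1: Z_total = R1 + (R2 || L) = 330.9 + j65.64 Ω = 337.4∠11.2° Ω.

Z = 330.9 + j65.64 Ω = 337.4∠11.2° Ω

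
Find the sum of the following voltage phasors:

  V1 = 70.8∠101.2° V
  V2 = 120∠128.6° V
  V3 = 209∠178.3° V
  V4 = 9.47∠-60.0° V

Step 1 — Convert each phasor to rectangular form:
  V1 = 70.8·(cos(101.2°) + j·sin(101.2°)) = -13.75 + j69.45 V
  V2 = 120·(cos(128.6°) + j·sin(128.6°)) = -74.87 + j93.78 V
  V3 = 209·(cos(178.3°) + j·sin(178.3°)) = -208.9 + j6.2 V
  V4 = 9.47·(cos(-60.0°) + j·sin(-60.0°)) = 4.735 - j8.201 V
Step 2 — Sum components: V_total = -292.8 + j161.2 V.
Step 3 — Convert to polar: |V_total| = 334.2 V, ∠V_total = 151.2°.

V_total = 334.2∠151.2° V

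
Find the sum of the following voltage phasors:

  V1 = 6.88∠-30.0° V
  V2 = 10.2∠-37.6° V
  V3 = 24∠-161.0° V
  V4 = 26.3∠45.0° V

Step 1 — Convert each phasor to rectangular form:
  V1 = 6.88·(cos(-30.0°) + j·sin(-30.0°)) = 5.958 - j3.44 V
  V2 = 10.2·(cos(-37.6°) + j·sin(-37.6°)) = 8.081 - j6.223 V
  V3 = 24·(cos(-161.0°) + j·sin(-161.0°)) = -22.69 - j7.814 V
  V4 = 26.3·(cos(45.0°) + j·sin(45.0°)) = 18.6 + j18.6 V
Step 2 — Sum components: V_total = 9.944 + j1.12 V.
Step 3 — Convert to polar: |V_total| = 10.01 V, ∠V_total = 6.4°.

V_total = 10.01∠6.4° V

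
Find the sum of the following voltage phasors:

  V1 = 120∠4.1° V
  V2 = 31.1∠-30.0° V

Step 1 — Convert each phasor to rectangular form:
  V1 = 120·(cos(4.1°) + j·sin(4.1°)) = 119.7 + j8.58 V
  V2 = 31.1·(cos(-30.0°) + j·sin(-30.0°)) = 26.93 - j15.55 V
Step 2 — Sum components: V_total = 146.6 - j6.97 V.
Step 3 — Convert to polar: |V_total| = 146.8 V, ∠V_total = -2.7°.

V_total = 146.8∠-2.7° V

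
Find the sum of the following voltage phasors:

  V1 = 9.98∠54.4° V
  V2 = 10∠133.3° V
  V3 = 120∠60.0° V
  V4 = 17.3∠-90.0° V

Step 1 — Convert each phasor to rectangular form:
  V1 = 9.98·(cos(54.4°) + j·sin(54.4°)) = 5.81 + j8.115 V
  V2 = 10·(cos(133.3°) + j·sin(133.3°)) = -6.858 + j7.278 V
  V3 = 120·(cos(60.0°) + j·sin(60.0°)) = 60 + j103.9 V
  V4 = 17.3·(cos(-90.0°) + j·sin(-90.0°)) = 0 - j17.3 V
Step 2 — Sum components: V_total = 58.95 + j102 V.
Step 3 — Convert to polar: |V_total| = 117.8 V, ∠V_total = 60.0°.

V_total = 117.8∠60.0° V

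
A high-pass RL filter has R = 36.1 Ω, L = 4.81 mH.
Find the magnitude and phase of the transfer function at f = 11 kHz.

Step 1 — Angular frequency: ω = 2π·1.1e+04 = 6.912e+04 rad/s.
Step 2 — Transfer function: H(jω) = jωL/(R + jωL).
Step 3 — Numerator jωL = j·332.4; denominator R + jωL = 36.1 + j332.4.
Step 4 — H = 0.9883 + j0.1073.
Step 5 — Magnitude: |H| = 0.9942 (-0.1 dB); phase: φ = 6.2°.

|H| = 0.9942 (-0.1 dB), φ = 6.2°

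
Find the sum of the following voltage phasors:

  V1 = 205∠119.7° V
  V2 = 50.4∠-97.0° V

Step 1 — Convert each phasor to rectangular form:
  V1 = 205·(cos(119.7°) + j·sin(119.7°)) = -101.6 + j178.1 V
  V2 = 50.4·(cos(-97.0°) + j·sin(-97.0°)) = -6.142 - j50.02 V
Step 2 — Sum components: V_total = -107.7 + j128 V.
Step 3 — Convert to polar: |V_total| = 167.3 V, ∠V_total = 130.1°.

V_total = 167.3∠130.1° V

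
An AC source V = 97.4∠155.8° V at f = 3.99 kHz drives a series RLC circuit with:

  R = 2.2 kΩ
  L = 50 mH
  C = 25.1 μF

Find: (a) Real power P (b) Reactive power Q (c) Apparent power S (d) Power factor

Step 1 — Angular frequency: ω = 2π·f = 2π·3990 = 2.507e+04 rad/s.
Step 2 — Component impedances:
  R: Z = R = 2200 Ω
  L: Z = jωL = j·2.507e+04·0.05 = 0 + j1253 Ω
  C: Z = 1/(jωC) = -j/(ω·C) = 0 - j1.589 Ω
Step 3 — Series combination: Z_total = R + L + C = 2200 + j1252 Ω = 2531∠29.6° Ω.
Step 4 — Source phasor: V = 97.4∠155.8° V = -88.84 + j39.93 V.
Step 5 — Current: I = V / Z = -0.0227 + j0.03107 A = 0.03848∠126.2° A.
Step 6 — Complex power: S = V·I* = 3.257 + j1.854 VA.
Step 7 — Real power: P = Re(S) = 3.257 W.
Step 8 — Reactive power: Q = Im(S) = 1.854 VAR.
Step 9 — Apparent power: |S| = 3.748 VA.
Step 10 — Power factor: PF = P/|S| = 0.8691 (lagging).

(a) P = 3.257 W  (b) Q = 1.854 VAR  (c) S = 3.748 VA  (d) PF = 0.8691 (lagging)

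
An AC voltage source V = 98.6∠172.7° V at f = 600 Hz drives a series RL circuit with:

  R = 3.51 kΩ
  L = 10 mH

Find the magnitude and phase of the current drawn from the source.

Step 1 — Angular frequency: ω = 2π·f = 2π·600 = 3770 rad/s.
Step 2 — Component impedances:
  R: Z = R = 3510 Ω
  L: Z = jωL = j·3770·0.01 = 0 + j37.7 Ω
Step 3 — Series combination: Z_total = R + L = 3510 + j37.7 Ω = 3510∠0.6° Ω.
Step 4 — Source phasor: V = 98.6∠172.7° V = -97.8 + j12.53 V.
Step 5 — Ohm's law: I = V / Z_total = (-97.8 + j12.53) / (3510 + j37.7) = -0.02782 + j0.003868 A.
Step 6 — Convert to polar: |I| = 0.02809 A, ∠I = 172.1°.

I = 0.02809∠172.1° A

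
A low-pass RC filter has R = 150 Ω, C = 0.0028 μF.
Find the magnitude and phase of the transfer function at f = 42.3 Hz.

Step 1 — Angular frequency: ω = 2π·42.3 = 265.8 rad/s.
Step 2 — Transfer function: H(jω) = 1/(1 + jωRC).
Step 3 — Denominator: 1 + jωRC = 1 + j·265.8·150·2.8e-09 = 1 + j0.0001116.
Step 4 — H = 1 - j0.0001116.
Step 5 — Magnitude: |H| = 1 (-0.0 dB); phase: φ = -0.0°.

|H| = 1 (-0.0 dB), φ = -0.0°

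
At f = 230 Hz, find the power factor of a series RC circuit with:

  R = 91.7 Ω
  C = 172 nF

Step 1 — Angular frequency: ω = 2π·f = 2π·230 = 1445 rad/s.
Step 2 — Component impedances:
  R: Z = R = 91.7 Ω
  C: Z = 1/(jωC) = -j/(ω·C) = 0 - j4023 Ω
Step 3 — Series combination: Z_total = R + C = 91.7 - j4023 Ω = 4024∠-88.7° Ω.
Step 4 — Power factor: PF = cos(φ) = Re(Z)/|Z| = 91.7/4024 = 0.02279.
Step 5 — Type: Im(Z) = -4023 ⇒ leading (phase φ = -88.7°).

PF = 0.02279 (leading, φ = -88.7°)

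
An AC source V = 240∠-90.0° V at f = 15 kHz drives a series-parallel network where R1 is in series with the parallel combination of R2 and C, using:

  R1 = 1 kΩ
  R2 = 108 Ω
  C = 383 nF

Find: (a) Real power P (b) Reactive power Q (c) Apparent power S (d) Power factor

Step 1 — Angular frequency: ω = 2π·f = 2π·1.5e+04 = 9.425e+04 rad/s.
Step 2 — Component impedances:
  R1: Z = R = 1000 Ω
  R2: Z = R = 108 Ω
  C: Z = 1/(jωC) = -j/(ω·C) = 0 - j27.7 Ω
Step 3 — Parallel branch: R2 || C = 1/(1/R2 + 1/C) = 6.667 - j25.99 Ω.
Step 4 — Series with R1: Z_total = R1 + (R2 || C) = 1007 - j25.99 Ω = 1007∠-1.5° Ω.
Step 5 — Source phasor: V = 240∠-90.0° V = 0 - j240 V.
Step 6 — Current: I = V / Z = 0.006152 - j0.2383 A = 0.2383∠-88.5° A.
Step 7 — Complex power: S = V·I* = 57.18 - j1.476 VA.
Step 8 — Real power: P = Re(S) = 57.18 W.
Step 9 — Reactive power: Q = Im(S) = -1.476 VAR.
Step 10 — Apparent power: |S| = 57.2 VA.
Step 11 — Power factor: PF = P/|S| = 0.9997 (leading).

(a) P = 57.18 W  (b) Q = -1.476 VAR  (c) S = 57.2 VA  (d) PF = 0.9997 (leading)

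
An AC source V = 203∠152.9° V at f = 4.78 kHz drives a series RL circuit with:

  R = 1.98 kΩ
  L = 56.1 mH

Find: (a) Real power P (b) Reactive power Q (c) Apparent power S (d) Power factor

Step 1 — Angular frequency: ω = 2π·f = 2π·4780 = 3.003e+04 rad/s.
Step 2 — Component impedances:
  R: Z = R = 1980 Ω
  L: Z = jωL = j·3.003e+04·0.0561 = 0 + j1685 Ω
Step 3 — Series combination: Z_total = R + L = 1980 + j1685 Ω = 2600∠40.4° Ω.
Step 4 — Source phasor: V = 203∠152.9° V = -180.7 + j92.48 V.
Step 5 — Current: I = V / Z = -0.02989 + j0.07214 A = 0.07808∠112.5° A.
Step 6 — Complex power: S = V·I* = 12.07 + j10.27 VA.
Step 7 — Real power: P = Re(S) = 12.07 W.
Step 8 — Reactive power: Q = Im(S) = 10.27 VAR.
Step 9 — Apparent power: |S| = 15.85 VA.
Step 10 — Power factor: PF = P/|S| = 0.7616 (lagging).

(a) P = 12.07 W  (b) Q = 10.27 VAR  (c) S = 15.85 VA  (d) PF = 0.7616 (lagging)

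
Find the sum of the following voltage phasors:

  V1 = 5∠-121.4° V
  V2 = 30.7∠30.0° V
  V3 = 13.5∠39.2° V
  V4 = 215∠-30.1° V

Step 1 — Convert each phasor to rectangular form:
  V1 = 5·(cos(-121.4°) + j·sin(-121.4°)) = -2.605 - j4.268 V
  V2 = 30.7·(cos(30.0°) + j·sin(30.0°)) = 26.59 + j15.35 V
  V3 = 13.5·(cos(39.2°) + j·sin(39.2°)) = 10.46 + j8.532 V
  V4 = 215·(cos(-30.1°) + j·sin(-30.1°)) = 186 - j107.8 V
Step 2 — Sum components: V_total = 220.5 - j88.21 V.
Step 3 — Convert to polar: |V_total| = 237.4 V, ∠V_total = -21.8°.

V_total = 237.4∠-21.8° V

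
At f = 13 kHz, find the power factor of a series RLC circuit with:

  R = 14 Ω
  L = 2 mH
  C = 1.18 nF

Step 1 — Angular frequency: ω = 2π·f = 2π·1.3e+04 = 8.168e+04 rad/s.
Step 2 — Component impedances:
  R: Z = R = 14 Ω
  L: Z = jωL = j·8.168e+04·0.002 = 0 + j163.4 Ω
  C: Z = 1/(jωC) = -j/(ω·C) = 0 - j1.038e+04 Ω
Step 3 — Series combination: Z_total = R + L + C = 14 - j1.021e+04 Ω = 1.021e+04∠-89.9° Ω.
Step 4 — Power factor: PF = cos(φ) = Re(Z)/|Z| = 14/1.021e+04 = 0.001371.
Step 5 — Type: Im(Z) = -1.021e+04 ⇒ leading (phase φ = -89.9°).

PF = 0.001371 (leading, φ = -89.9°)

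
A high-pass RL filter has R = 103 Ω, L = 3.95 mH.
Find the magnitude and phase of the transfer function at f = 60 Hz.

Step 1 — Angular frequency: ω = 2π·60 = 377 rad/s.
Step 2 — Transfer function: H(jω) = jωL/(R + jωL).
Step 3 — Numerator jωL = j·1.489; denominator R + jωL = 103 + j1.489.
Step 4 — H = 0.000209 + j0.01445.
Step 5 — Magnitude: |H| = 0.01446 (-36.8 dB); phase: φ = 89.2°.

|H| = 0.01446 (-36.8 dB), φ = 89.2°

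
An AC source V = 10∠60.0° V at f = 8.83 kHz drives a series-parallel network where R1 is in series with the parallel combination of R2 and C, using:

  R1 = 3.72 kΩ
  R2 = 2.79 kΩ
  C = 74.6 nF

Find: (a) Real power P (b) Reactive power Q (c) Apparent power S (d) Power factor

Step 1 — Angular frequency: ω = 2π·f = 2π·8830 = 5.548e+04 rad/s.
Step 2 — Component impedances:
  R1: Z = R = 3720 Ω
  R2: Z = R = 2790 Ω
  C: Z = 1/(jωC) = -j/(ω·C) = 0 - j241.6 Ω
Step 3 — Parallel branch: R2 || C = 1/(1/R2 + 1/C) = 20.77 - j239.8 Ω.
Step 4 — Series with R1: Z_total = R1 + (R2 || C) = 3741 - j239.8 Ω = 3748∠-3.7° Ω.
Step 5 — Source phasor: V = 10∠60.0° V = 5 + j8.66 V.
Step 6 — Current: I = V / Z = 0.001183 + j0.002391 A = 0.002668∠63.7° A.
Step 7 — Complex power: S = V·I* = 0.02662 - j0.001707 VA.
Step 8 — Real power: P = Re(S) = 0.02662 W.
Step 9 — Reactive power: Q = Im(S) = -0.001707 VAR.
Step 10 — Apparent power: |S| = 0.02668 VA.
Step 11 — Power factor: PF = P/|S| = 0.998 (leading).

(a) P = 0.02662 W  (b) Q = -0.001707 VAR  (c) S = 0.02668 VA  (d) PF = 0.998 (leading)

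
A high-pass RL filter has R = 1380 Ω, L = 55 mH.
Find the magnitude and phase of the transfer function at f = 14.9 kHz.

Step 1 — Angular frequency: ω = 2π·1.49e+04 = 9.362e+04 rad/s.
Step 2 — Transfer function: H(jω) = jωL/(R + jωL).
Step 3 — Numerator jωL = j·5149; denominator R + jωL = 1380 + j5149.
Step 4 — H = 0.933 + j0.25.
Step 5 — Magnitude: |H| = 0.9659 (-0.3 dB); phase: φ = 15.0°.

|H| = 0.9659 (-0.3 dB), φ = 15.0°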